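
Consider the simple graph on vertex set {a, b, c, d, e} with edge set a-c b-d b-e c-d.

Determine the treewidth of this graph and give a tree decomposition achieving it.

Treewidth 1.
One optimal decomposition is:
Bags: B1 = {a, c}  B2 = {c, d}  B3 = {b, d}  B4 = {b, e}
Tree: B1–B2, B2–B3, B3–B4

Each bag holds 2 vertices, so the decomposition has width 1, which upper-bounds the treewidth. Any graph with an edge has treewidth ≥ 1, and G has the edge a–c. Combining the bounds, tw(G) = 1.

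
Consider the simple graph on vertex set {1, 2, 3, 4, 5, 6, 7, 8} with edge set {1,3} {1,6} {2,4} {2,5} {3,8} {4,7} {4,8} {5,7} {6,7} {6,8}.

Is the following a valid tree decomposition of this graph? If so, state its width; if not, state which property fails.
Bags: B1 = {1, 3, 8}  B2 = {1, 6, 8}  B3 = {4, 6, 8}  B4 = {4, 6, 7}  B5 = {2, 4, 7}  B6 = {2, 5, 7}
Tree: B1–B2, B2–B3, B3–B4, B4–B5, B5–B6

Every vertex of G appears in some bag (union = {1, 2, 3, 4, 5, 6, 7, 8}); every edge is covered by a bag; and for each vertex v the set of bags containing v is connected in the bag tree. The decomposition is therefore valid. The largest bag has 3 vertices, so the width is 2.

Yes; width 2.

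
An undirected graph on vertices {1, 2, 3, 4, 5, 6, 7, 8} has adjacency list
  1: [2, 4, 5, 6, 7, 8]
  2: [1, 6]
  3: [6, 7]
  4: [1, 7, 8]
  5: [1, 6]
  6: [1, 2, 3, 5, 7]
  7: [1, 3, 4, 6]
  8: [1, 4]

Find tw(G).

2

A width-2 tree decomposition is:
Bags: B1 = {1, 5, 6}  B2 = {1, 6, 7}  B3 = {1, 4, 7}  B4 = {3, 6, 7}  B5 = {1, 2, 6}  B6 = {1, 4, 8}
Tree: B1–B2, B2–B3, B2–B4, B1–B5, B3–B6
The largest bag has 3 vertices, giving width 2; this decomposition certifies tw(G) ≤ 2. Conversely, {1, 4, 8} is a clique of size 3, and the vertices of any clique must share a bag in every tree decomposition; so some bag has ≥ 3 vertices and tw(G) ≥ 2. Therefore the treewidth is 2.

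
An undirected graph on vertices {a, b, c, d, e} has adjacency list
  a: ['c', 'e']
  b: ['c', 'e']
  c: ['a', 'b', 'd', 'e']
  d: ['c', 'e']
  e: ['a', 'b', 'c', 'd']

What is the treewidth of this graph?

2

A width-2 tree decomposition is:
Bags: B1 = {a, c, e}  B2 = {b, c, e}  B3 = {c, d, e}
Tree: B1–B2, B1–B3
Every bag has size at most 3, so the width is 3 − 1 = 2 and tw(G) ≤ 2. Conversely, {c, d, e} is a clique of size 3, and the vertices of any clique must share a bag in every tree decomposition; so some bag has ≥ 3 vertices and tw(G) ≥ 2. Therefore the treewidth is 2.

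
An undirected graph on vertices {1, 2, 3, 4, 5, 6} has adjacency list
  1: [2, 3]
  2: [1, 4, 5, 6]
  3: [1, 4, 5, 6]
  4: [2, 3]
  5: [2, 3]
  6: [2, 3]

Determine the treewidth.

A width-2 tree decomposition is:
Bags: B1 = {2, 3, 5}  B2 = {2, 3, 6}  B3 = {2, 3, 4}  B4 = {1, 2, 3}
Tree: B1–B2, B2–B3, B3–B4
Each bag holds 3 vertices, so the decomposition has width 2, which upper-bounds the treewidth. Since 5–3–6–2–5 is a cycle in G, G is not acyclic. Forests are exactly the graphs of treewidth ≤ 1, so tw(G) ≥ 2. Therefore the treewidth is 2.

2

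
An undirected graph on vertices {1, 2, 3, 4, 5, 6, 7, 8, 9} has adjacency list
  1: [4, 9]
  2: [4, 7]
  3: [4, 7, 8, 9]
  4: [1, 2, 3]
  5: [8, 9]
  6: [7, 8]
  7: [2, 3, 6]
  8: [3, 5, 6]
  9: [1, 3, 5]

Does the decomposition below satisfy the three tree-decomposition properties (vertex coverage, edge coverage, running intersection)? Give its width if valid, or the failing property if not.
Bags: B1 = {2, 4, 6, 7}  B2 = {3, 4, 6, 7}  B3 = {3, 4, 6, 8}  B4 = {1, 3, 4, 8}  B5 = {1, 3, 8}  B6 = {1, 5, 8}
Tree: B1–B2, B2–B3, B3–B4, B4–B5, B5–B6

A tree decomposition must satisfy three properties: every vertex lies in some bag; for every edge, both endpoints lie together in some bag; and for every vertex, the bags containing it form a connected subtree. Here vertex 9 appears in no bag, so the decomposition is invalid.

No — vertex 9 appears in no bag.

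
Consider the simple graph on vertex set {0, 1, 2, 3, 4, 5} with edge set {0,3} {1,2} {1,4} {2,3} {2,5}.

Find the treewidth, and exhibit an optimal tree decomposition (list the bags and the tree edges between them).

Treewidth 1.
One such decomposition:
Bags: B1 = {2, 5}  B2 = {2, 3}  B3 = {0, 3}  B4 = {1, 2}  B5 = {1, 4}
Tree: B1–B2, B2–B3, B2–B4, B4–B5

The largest bag has 2 vertices, giving width 1; this decomposition certifies tw(G) ≤ 1. Any graph with an edge has treewidth ≥ 1, and G has the edge 2–5. Combining the bounds, tw(G) = 1.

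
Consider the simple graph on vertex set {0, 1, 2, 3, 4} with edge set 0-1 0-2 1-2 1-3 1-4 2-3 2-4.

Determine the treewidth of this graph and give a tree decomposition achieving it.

Every bag has size at most 3, so the width is 3 − 1 = 2 and tw(G) ≤ 2. On the other hand G contains the 3-clique {0, 1, 2}. A clique must lie in a single bag of any decomposition, so no decomposition can have width below 2. The upper and lower bounds meet at 2, so that is the treewidth.

Treewidth 2.
Bags: B1 = {1, 2, 4}  B2 = {0, 1, 2}  B3 = {1, 2, 3}
Tree: B1–B2, B2–B3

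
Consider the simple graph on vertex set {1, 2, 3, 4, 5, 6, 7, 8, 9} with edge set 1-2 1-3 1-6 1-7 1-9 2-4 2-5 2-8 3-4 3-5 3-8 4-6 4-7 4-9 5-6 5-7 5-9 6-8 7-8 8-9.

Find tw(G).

4

A width-4 tree decomposition is:
Bags: B1 = {1, 4, 5, 8, 9}  B2 = {1, 4, 5, 6, 8}  B3 = {1, 3, 4, 5, 8}  B4 = {1, 4, 5, 7, 8}  B5 = {1, 2, 4, 5, 8}
Tree: B1–B2, B2–B3, B3–B4, B4–B5
Every bag has size at most 5, so the width is 5 − 1 = 4 and tw(G) ≤ 4. For the lower bound: the 5 vertex sets {8,9}, {4,6}, {1,3}, {5}, {7} are disjoint, each induces a connected subgraph, and every pair is joined by at least one edge of G. Contracting each set to a single vertex therefore yields K_{5} as a minor, and since treewidth is minor-monotone, tw(G) ≥ tw(K_{5}) = 4. Hence tw(G) = 4 exactly.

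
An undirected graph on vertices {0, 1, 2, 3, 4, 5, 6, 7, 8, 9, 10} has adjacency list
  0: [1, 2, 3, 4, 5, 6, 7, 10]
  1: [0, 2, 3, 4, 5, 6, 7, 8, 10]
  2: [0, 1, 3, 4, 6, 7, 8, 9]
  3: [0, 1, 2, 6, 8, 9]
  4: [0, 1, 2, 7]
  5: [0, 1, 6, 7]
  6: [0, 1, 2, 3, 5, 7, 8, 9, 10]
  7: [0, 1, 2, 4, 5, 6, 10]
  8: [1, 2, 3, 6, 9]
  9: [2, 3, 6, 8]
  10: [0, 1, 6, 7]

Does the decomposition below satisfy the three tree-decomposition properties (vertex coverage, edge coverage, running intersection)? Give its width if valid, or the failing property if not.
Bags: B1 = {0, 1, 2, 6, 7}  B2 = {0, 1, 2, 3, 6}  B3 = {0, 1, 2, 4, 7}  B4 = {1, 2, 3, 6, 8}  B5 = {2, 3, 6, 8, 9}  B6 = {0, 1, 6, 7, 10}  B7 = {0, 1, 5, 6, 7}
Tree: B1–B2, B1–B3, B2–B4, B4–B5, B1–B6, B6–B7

Yes; width 4.

Checking the three conditions: (i) the bags cover all of {0, 1, 2, 3, 4, 5, 6, 7, 8, 9, 10}; (ii) for each edge, some bag contains both endpoints; (iii) the bags containing any fixed vertex form a subtree. All hold, so the decomposition is valid with width 5 − 1 = 4.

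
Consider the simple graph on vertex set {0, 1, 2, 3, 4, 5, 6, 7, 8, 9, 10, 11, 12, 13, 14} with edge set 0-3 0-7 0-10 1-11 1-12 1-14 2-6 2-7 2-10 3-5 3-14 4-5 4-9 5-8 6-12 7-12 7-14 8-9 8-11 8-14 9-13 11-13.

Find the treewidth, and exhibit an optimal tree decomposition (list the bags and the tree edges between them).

Treewidth 3.
Bags: B1 = {2, 6, 10, 12}  B2 = {2, 7, 10, 12}  B3 = {0, 7, 10, 12}  B4 = {0, 1, 7, 12}  B5 = {0, 1, 7, 14}  B6 = {0, 1, 3, 14}  B7 = {1, 3, 11, 14}  B8 = {3, 8, 11, 14}  B9 = {3, 5, 8, 11}  B10 = {5, 8, 11, 13}  B11 = {5, 8, 9, 13}  B12 = {4, 5, 9, 13}
Tree: B1–B2, B2–B3, B3–B4, B4–B5, B5–B6, B6–B7, B7–B8, B8–B9, B9–B10, B10–B11, B11–B12

Each bag holds 4 vertices, so the decomposition has width 3, which upper-bounds the treewidth. For the lower bound: the 4 vertex sets {2,6,10}, {12}, {7}, {0,1,3,14} are disjoint, each induces a connected subgraph, and every pair is joined by at least one edge of G. Contracting each set to a single vertex therefore yields K_{4} as a minor, and since treewidth is minor-monotone, tw(G) ≥ tw(K_{4}) = 3. Hence tw(G) = 3 exactly.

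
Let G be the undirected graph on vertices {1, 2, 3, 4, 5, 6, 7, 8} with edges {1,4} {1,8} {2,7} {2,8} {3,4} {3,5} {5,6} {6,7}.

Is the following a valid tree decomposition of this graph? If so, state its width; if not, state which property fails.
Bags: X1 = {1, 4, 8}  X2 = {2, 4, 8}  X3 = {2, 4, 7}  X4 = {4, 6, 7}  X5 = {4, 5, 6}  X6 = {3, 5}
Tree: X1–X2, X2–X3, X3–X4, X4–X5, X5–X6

No — edge (4,3) lies in no bag.

A tree decomposition must satisfy three properties: every vertex lies in some bag; for every edge, both endpoints lie together in some bag; and for every vertex, the bags containing it form a connected subtree. Here edge (4,3) lies in no bag, so the decomposition is invalid.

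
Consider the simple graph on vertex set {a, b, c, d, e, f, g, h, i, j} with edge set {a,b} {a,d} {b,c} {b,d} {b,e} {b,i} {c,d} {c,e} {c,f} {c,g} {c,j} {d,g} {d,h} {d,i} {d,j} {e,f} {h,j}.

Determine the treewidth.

2

A width-2 tree decomposition is:
Bags: B1 = {a, b, d}  B2 = {b, c, d}  B3 = {b, d, i}  B4 = {b, c, e}  B5 = {c, e, f}  B6 = {c, d, g}  B7 = {c, d, j}  B8 = {d, h, j}
Tree: B1–B2, B1–B3, B2–B4, B4–B5, B2–B6, B2–B7, B7–B8
The largest bag has 3 vertices, giving width 2; this decomposition certifies tw(G) ≤ 2. Conversely, {c, d, g} is a clique of size 3, and the vertices of any clique must share a bag in every tree decomposition; so some bag has ≥ 3 vertices and tw(G) ≥ 2. Combining the bounds, tw(G) = 2.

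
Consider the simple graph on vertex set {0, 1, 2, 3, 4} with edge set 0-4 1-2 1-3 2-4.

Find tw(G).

A width-1 tree decomposition is:
Bags: B1 = {0, 4}  B2 = {2, 4}  B3 = {1, 2}  B4 = {1, 3}
Tree: B1–B2, B2–B3, B3–B4
Every bag has size at most 2, so the width is 2 − 1 = 1 and tw(G) ≤ 1. G has an edge, so its treewidth is at least 1. Therefore the treewidth is 1.

1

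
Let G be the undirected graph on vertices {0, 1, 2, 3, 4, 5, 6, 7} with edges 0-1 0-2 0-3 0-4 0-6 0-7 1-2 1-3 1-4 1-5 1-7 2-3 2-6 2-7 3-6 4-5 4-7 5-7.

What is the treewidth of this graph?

A width-3 tree decomposition is:
Bags: B1 = {0, 2, 3, 6}  B2 = {0, 1, 2, 3}  B3 = {0, 1, 2, 7}  B4 = {0, 1, 4, 7}  B5 = {1, 4, 5, 7}
Tree: B1–B2, B2–B3, B3–B4, B4–B5
The largest bag has 4 vertices, giving width 3; this decomposition certifies tw(G) ≤ 3. On the other hand G contains the 4-clique {0, 1, 2, 3}. A clique must lie in a single bag of any decomposition, so no decomposition can have width below 3. Combining the bounds, tw(G) = 3.

3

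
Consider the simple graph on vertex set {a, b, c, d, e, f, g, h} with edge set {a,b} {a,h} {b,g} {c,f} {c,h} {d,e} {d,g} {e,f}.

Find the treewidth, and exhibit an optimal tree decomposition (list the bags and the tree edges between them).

Every bag has size at most 3, so the width is 3 − 1 = 2 and tw(G) ≤ 2. Since f–e–d–g–b–a–h–c–f is a cycle in G, G is not acyclic. Forests are exactly the graphs of treewidth ≤ 1, so tw(G) ≥ 2. Combining the bounds, tw(G) = 2.

Treewidth 2.
Bags: B1 = {d, e, f}  B2 = {d, f, g}  B3 = {b, f, g}  B4 = {a, b, f}  B5 = {a, f, h}  B6 = {c, f, h}
Tree: B1–B2, B2–B3, B3–B4, B4–B5, B5–B6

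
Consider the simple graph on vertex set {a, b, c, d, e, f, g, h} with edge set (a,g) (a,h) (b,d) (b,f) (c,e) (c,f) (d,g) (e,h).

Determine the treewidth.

A width-2 tree decomposition is:
Bags: B1 = {a, g, h}  B2 = {d, g, h}  B3 = {b, d, h}  B4 = {b, f, h}  B5 = {c, f, h}  B6 = {c, e, h}
Tree: B1–B2, B2–B3, B3–B4, B4–B5, B5–B6
Each bag holds 3 vertices, so the decomposition has width 2, which upper-bounds the treewidth. For the lower bound, G contains the cycle h–a–g–d–b–f–c–e–h, so G is not a forest; only forests have treewidth ≤ 1, hence tw(G) ≥ 2. Hence tw(G) = 2 exactly.

2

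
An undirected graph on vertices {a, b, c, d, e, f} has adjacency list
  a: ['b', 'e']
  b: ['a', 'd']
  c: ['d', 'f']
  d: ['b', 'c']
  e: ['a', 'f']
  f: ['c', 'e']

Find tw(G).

2

A width-2 tree decomposition is:
Bags: B1 = {a, e, f}  B2 = {a, c, f}  B3 = {a, c, d}  B4 = {a, b, d}
Tree: B1–B2, B2–B3, B3–B4
The largest bag has 3 vertices, giving width 2; this decomposition certifies tw(G) ≤ 2. Since a–e–f–c–d–b–a is a cycle in G, G is not acyclic. Forests are exactly the graphs of treewidth ≤ 1, so tw(G) ≥ 2. Combining the bounds, tw(G) = 2.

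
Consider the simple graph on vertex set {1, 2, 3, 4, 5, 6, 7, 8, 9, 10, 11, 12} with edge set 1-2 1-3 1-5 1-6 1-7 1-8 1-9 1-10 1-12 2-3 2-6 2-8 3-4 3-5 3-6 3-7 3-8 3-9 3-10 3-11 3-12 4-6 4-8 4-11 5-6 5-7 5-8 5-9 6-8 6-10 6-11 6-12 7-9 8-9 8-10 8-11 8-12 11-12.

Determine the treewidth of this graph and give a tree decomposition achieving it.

Each bag holds 5 vertices, so the decomposition has width 4, which upper-bounds the treewidth. For the lower bound, the 5 vertices {1, 3, 5, 8, 9} are pairwise adjacent, and any tree decomposition puts a clique entirely inside one bag — forcing width ≥ 4. Combining the bounds, tw(G) = 4.

Treewidth 4.
One optimal decomposition is:
Bags: B1 = {1, 3, 6, 8, 12}  B2 = {1, 3, 5, 6, 8}  B3 = {1, 2, 3, 6, 8}  B4 = {1, 3, 5, 8, 9}  B5 = {1, 3, 6, 8, 10}  B6 = {3, 6, 8, 11, 12}  B7 = {3, 4, 6, 8, 11}  B8 = {1, 3, 5, 7, 9}
Tree: B1–B2, B2–B3, B2–B4, B2–B5, B1–B6, B6–B7, B4–B8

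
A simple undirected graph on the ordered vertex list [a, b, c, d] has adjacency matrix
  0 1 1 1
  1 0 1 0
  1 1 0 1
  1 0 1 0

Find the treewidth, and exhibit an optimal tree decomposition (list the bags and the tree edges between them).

Treewidth 2.
Bags: B1 = {a, c, d}  B2 = {a, b, c}
Tree: B1–B2

Every bag has size at most 3, so the width is 3 − 1 = 2 and tw(G) ≤ 2. On the other hand G contains the 3-clique {a, c, d}. A clique must lie in a single bag of any decomposition, so no decomposition can have width below 2. Therefore the treewidth is 2.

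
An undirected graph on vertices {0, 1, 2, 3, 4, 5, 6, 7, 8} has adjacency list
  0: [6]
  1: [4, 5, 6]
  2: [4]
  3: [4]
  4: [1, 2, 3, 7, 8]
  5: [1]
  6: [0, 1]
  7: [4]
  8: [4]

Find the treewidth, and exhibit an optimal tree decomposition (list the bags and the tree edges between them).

Treewidth 1.
One optimal decomposition is:
Bags: B1 = {1, 4}  B2 = {2, 4}  B3 = {4, 7}  B4 = {1, 6}  B5 = {3, 4}  B6 = {0, 6}  B7 = {4, 8}  B8 = {1, 5}
Tree: B1–B2, B1–B3, B1–B4, B1–B5, B4–B6, B2–B7, B1–B8

Every bag has size at most 2, so the width is 2 − 1 = 1 and tw(G) ≤ 1. Since G has at least one edge (e.g. 4–1), it is not an edgeless graph, so tw(G) ≥ 1. Therefore the treewidth is 1.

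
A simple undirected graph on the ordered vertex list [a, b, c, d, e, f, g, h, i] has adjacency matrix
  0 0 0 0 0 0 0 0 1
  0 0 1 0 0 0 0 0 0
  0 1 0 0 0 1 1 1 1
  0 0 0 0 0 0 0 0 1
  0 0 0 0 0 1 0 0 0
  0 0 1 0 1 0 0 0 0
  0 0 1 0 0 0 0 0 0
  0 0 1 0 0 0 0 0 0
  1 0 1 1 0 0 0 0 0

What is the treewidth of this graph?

1

A width-1 tree decomposition is:
Bags: B1 = {c, i}  B2 = {c, h}  B3 = {c, g}  B4 = {c, f}  B5 = {d, i}  B6 = {e, f}  B7 = {b, c}  B8 = {a, i}
Tree: B1–B2, B1–B3, B2–B4, B1–B5, B4–B6, B4–B7, B5–B8
The largest bag has 2 vertices, giving width 1; this decomposition certifies tw(G) ≤ 1. Any graph with an edge has treewidth ≥ 1, and G has the edge i–c. The upper and lower bounds meet at 1, so that is the treewidth.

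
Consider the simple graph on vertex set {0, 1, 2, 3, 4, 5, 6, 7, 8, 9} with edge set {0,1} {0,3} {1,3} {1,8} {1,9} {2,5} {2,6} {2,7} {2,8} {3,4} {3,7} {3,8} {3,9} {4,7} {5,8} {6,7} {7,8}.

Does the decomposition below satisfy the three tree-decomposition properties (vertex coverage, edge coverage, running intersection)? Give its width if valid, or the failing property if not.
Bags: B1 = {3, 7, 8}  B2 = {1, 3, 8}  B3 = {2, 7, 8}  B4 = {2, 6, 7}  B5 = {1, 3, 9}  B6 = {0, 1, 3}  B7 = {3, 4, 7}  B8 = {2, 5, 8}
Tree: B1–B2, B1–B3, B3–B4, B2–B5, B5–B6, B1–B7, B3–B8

Yes; width 2.

Every vertex of G appears in some bag (union = {0, 1, 2, 3, 4, 5, 6, 7, 8, 9}); every edge is covered by a bag; and for each vertex v the set of bags containing v is connected in the bag tree. The decomposition is therefore valid. The largest bag has 3 vertices, so the width is 2.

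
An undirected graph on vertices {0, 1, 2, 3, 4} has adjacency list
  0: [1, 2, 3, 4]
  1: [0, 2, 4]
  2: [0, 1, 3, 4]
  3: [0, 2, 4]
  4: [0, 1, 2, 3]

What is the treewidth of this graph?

3

A width-3 tree decomposition is:
Bags: B1 = {0, 1, 2, 4}  B2 = {0, 2, 3, 4}
Tree: B1–B2
The largest bag has 4 vertices, giving width 3; this decomposition certifies tw(G) ≤ 3. Conversely, {0, 1, 2, 4} is a clique of size 4, and the vertices of any clique must share a bag in every tree decomposition; so some bag has ≥ 4 vertices and tw(G) ≥ 3. Therefore the treewidth is 3.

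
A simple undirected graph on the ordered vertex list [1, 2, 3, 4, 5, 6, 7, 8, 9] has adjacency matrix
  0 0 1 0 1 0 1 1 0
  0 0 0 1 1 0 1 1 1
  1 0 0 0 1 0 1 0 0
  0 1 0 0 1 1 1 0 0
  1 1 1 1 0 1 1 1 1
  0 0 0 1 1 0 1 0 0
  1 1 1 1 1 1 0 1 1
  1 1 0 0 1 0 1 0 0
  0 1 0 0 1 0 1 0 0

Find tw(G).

3

A width-3 tree decomposition is:
Bags: B1 = {2, 4, 5, 7}  B2 = {2, 5, 7, 8}  B3 = {1, 5, 7, 8}  B4 = {2, 5, 7, 9}  B5 = {4, 5, 6, 7}  B6 = {1, 3, 5, 7}
Tree: B1–B2, B2–B3, B1–B4, B1–B5, B3–B6
Each bag holds 4 vertices, so the decomposition has width 3, which upper-bounds the treewidth. For the lower bound, the 4 vertices {1, 5, 7, 8} are pairwise adjacent, and any tree decomposition puts a clique entirely inside one bag — forcing width ≥ 3. Therefore the treewidth is 3.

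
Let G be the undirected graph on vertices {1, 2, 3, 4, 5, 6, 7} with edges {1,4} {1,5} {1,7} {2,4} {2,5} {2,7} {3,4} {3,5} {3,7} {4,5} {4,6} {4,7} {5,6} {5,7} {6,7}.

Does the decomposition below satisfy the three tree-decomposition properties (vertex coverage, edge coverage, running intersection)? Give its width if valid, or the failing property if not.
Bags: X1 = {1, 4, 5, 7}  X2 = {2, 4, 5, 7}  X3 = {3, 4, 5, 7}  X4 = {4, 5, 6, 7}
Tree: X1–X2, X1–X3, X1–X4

Yes; width 3.

Vertex coverage: the bags together contain {1, 2, 3, 4, 5, 6, 7}, the full vertex set. Edge coverage: each edge of G has both endpoints in at least one bag. Running intersection: for every vertex, the bags containing it form a connected subtree. All three properties hold, so this is a valid tree decomposition of width max|bag| − 1 = 3, and hence tw(G) ≤ 3.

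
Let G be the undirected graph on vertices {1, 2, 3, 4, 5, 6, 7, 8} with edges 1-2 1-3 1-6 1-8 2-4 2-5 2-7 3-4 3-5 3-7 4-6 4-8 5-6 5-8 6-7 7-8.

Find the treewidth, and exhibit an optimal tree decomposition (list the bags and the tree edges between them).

Treewidth 4.
One optimal decomposition is:
Bags: B1 = {1, 2, 4, 5, 7}  B2 = {1, 3, 4, 5, 7}  B3 = {1, 4, 5, 6, 7}  B4 = {1, 4, 5, 7, 8}
Tree: B1–B2, B2–B3, B3–B4

The largest bag has 5 vertices, giving width 4; this decomposition certifies tw(G) ≤ 4. For the lower bound: the 5 vertex sets {1,2}, {3,7}, {4,6}, {5}, {8} are disjoint, each induces a connected subgraph, and every pair is joined by at least one edge of G. Contracting each set to a single vertex therefore yields K_{5} as a minor, and since treewidth is minor-monotone, tw(G) ≥ tw(K_{5}) = 4. Combining the bounds, tw(G) = 4.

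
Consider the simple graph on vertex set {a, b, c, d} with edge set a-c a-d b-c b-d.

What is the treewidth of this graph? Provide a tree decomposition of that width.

Each bag holds 3 vertices, so the decomposition has width 2, which upper-bounds the treewidth. The edges b–c–a–d–b form a cycle, so G is not a tree and its treewidth is at least 2. Therefore the treewidth is 2.

Treewidth 2.
One such decomposition:
Bags: B1 = {a, b, c}  B2 = {a, b, d}
Tree: B1–B2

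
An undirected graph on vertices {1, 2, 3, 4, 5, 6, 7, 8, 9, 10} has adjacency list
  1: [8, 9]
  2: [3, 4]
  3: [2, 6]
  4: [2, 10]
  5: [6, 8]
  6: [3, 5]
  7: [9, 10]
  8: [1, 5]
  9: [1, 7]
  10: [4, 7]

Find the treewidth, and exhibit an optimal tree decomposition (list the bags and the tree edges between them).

Each bag holds 3 vertices, so the decomposition has width 2, which upper-bounds the treewidth. Since 6–5–8–1–9–7–10–4–2–3–6 is a cycle in G, G is not acyclic. Forests are exactly the graphs of treewidth ≤ 1, so tw(G) ≥ 2. Therefore the treewidth is 2.

Treewidth 2.
Bags: B1 = {5, 6, 8}  B2 = {1, 6, 8}  B3 = {1, 6, 9}  B4 = {6, 7, 9}  B5 = {6, 7, 10}  B6 = {4, 6, 10}  B7 = {2, 4, 6}  B8 = {2, 3, 6}
Tree: B1–B2, B2–B3, B3–B4, B4–B5, B5–B6, B6–B7, B7–B8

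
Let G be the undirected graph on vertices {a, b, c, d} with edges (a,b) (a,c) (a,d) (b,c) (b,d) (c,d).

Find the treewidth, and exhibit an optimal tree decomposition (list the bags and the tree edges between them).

Treewidth 3.
Bags: B1 = {a, b, c, d}
Tree: (single bag)

A single bag containing all 4 vertices is trivially a valid decomposition of width 3. Conversely, {a, b, c, d} is a clique of size 4, and the vertices of any clique must share a bag in every tree decomposition; so some bag has ≥ 4 vertices and tw(G) ≥ 3. Combining the bounds, tw(G) = 3.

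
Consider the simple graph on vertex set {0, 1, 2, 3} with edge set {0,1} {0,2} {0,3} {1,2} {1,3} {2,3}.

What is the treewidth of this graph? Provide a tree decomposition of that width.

With just one bag of size 4, the width is 4 − 1 = 3, so tw(G) ≤ 3. For the lower bound, the 4 vertices {0, 1, 2, 3} are pairwise adjacent, and any tree decomposition puts a clique entirely inside one bag — forcing width ≥ 3. Combining the bounds, tw(G) = 3.

Treewidth 3.
Bags: B1 = {0, 1, 2, 3}
Tree: (single bag)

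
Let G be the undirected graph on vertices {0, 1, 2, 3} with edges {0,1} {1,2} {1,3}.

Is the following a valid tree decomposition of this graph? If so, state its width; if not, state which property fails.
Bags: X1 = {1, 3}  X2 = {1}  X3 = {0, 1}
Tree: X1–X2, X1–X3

A tree decomposition must satisfy three properties: every vertex lies in some bag; for every edge, both endpoints lie together in some bag; and for every vertex, the bags containing it form a connected subtree. Here vertex 2 appears in no bag, so the decomposition is invalid.

No — vertex 2 appears in no bag.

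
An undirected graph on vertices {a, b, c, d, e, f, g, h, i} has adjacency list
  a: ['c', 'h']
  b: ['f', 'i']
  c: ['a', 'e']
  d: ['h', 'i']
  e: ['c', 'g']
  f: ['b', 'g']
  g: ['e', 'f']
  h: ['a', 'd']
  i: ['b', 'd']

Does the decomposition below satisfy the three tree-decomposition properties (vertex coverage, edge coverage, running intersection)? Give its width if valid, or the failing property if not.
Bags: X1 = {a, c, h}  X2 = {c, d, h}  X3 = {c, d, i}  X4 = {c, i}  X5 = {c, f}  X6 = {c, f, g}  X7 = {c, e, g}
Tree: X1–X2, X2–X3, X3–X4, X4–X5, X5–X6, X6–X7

No — vertex b appears in no bag.

A tree decomposition must satisfy three properties: every vertex lies in some bag; for every edge, both endpoints lie together in some bag; and for every vertex, the bags containing it form a connected subtree. Here vertex b appears in no bag, so the decomposition is invalid.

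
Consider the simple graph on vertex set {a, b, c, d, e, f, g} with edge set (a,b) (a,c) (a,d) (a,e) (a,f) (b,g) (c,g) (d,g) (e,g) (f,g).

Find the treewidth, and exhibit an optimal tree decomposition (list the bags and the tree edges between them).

Each bag holds 3 vertices, so the decomposition has width 2, which upper-bounds the treewidth. For the lower bound, G contains the cycle g–b–a–f–g, so G is not a forest; only forests have treewidth ≤ 1, hence tw(G) ≥ 2. Therefore the treewidth is 2.

Treewidth 2.
One optimal decomposition is:
Bags: B1 = {a, b, g}  B2 = {a, f, g}  B3 = {a, d, g}  B4 = {a, c, g}  B5 = {a, e, g}
Tree: B1–B2, B2–B3, B3–B4, B4–B5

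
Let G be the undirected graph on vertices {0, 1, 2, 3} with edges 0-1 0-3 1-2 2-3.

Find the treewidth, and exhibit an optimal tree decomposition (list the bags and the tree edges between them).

Treewidth 2.
One such decomposition:
Bags: B1 = {1, 2, 3}  B2 = {0, 1, 3}
Tree: B1–B2

Every bag has size at most 3, so the width is 3 − 1 = 2 and tw(G) ≤ 2. The edges 1–2–3–0–1 form a cycle, so G is not a tree and its treewidth is at least 2. Therefore the treewidth is 2.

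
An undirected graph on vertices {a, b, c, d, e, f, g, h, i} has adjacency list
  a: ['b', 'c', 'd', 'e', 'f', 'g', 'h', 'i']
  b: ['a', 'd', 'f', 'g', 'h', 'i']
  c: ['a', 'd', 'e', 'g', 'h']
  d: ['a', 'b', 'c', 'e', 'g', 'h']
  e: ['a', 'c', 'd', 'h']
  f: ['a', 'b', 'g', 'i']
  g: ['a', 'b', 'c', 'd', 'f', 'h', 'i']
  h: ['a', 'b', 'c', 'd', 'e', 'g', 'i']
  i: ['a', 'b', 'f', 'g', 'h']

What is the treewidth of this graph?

4

A width-4 tree decomposition is:
Bags: B1 = {a, b, d, g, h}  B2 = {a, c, d, g, h}  B3 = {a, b, g, h, i}  B4 = {a, b, f, g, i}  B5 = {a, c, d, e, h}
Tree: B1–B2, B1–B3, B3–B4, B2–B5
The largest bag has 5 vertices, giving width 4; this decomposition certifies tw(G) ≤ 4. Conversely, {a, c, d, g, h} is a clique of size 5, and the vertices of any clique must share a bag in every tree decomposition; so some bag has ≥ 5 vertices and tw(G) ≥ 4. The upper and lower bounds meet at 4, so that is the treewidth.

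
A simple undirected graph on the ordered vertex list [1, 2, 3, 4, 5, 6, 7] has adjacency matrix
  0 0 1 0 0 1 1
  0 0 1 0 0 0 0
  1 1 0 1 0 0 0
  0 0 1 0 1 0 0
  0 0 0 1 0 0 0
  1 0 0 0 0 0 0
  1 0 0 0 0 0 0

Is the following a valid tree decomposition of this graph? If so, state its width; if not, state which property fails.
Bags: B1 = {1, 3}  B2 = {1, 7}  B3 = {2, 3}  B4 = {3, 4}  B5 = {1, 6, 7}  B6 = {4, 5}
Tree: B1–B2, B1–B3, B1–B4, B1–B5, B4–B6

A tree decomposition must satisfy three properties: every vertex lies in some bag; for every edge, both endpoints lie together in some bag; and for every vertex, the bags containing it form a connected subtree. Here bags containing vertex 7 are not connected in the tree, so the decomposition is invalid.

No — bags containing vertex 7 are not connected in the tree.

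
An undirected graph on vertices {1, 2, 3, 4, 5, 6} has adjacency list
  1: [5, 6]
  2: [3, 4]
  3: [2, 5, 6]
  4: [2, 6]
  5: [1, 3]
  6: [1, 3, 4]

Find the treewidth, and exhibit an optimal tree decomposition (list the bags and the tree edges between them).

Treewidth 2.
Bags: B1 = {1, 3, 5}  B2 = {1, 3, 6}  B3 = {2, 3, 6}  B4 = {2, 4, 6}
Tree: B1–B2, B2–B3, B3–B4

Each bag holds 3 vertices, so the decomposition has width 2, which upper-bounds the treewidth. Since 5–1–6–3–5 is a cycle in G, G is not acyclic. Forests are exactly the graphs of treewidth ≤ 1, so tw(G) ≥ 2. Therefore the treewidth is 2.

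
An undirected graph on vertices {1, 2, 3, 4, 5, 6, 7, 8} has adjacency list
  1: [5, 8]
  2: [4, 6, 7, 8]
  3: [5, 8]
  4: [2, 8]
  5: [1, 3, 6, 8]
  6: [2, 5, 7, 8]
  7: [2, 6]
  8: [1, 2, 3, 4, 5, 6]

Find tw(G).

2

A width-2 tree decomposition is:
Bags: B1 = {2, 4, 8}  B2 = {2, 6, 8}  B3 = {5, 6, 8}  B4 = {3, 5, 8}  B5 = {1, 5, 8}  B6 = {2, 6, 7}
Tree: B1–B2, B2–B3, B3–B4, B4–B5, B2–B6
Each bag holds 3 vertices, so the decomposition has width 2, which upper-bounds the treewidth. For the lower bound, the 3 vertices {2, 4, 8} are pairwise adjacent, and any tree decomposition puts a clique entirely inside one bag — forcing width ≥ 2. Therefore the treewidth is 2.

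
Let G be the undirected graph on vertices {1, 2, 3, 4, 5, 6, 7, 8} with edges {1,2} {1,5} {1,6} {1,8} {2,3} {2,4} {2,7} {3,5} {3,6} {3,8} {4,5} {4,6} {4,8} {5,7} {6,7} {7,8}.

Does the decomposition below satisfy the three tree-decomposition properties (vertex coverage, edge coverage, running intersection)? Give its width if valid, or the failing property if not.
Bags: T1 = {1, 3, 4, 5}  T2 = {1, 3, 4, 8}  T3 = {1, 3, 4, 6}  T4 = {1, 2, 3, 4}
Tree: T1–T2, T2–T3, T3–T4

A tree decomposition must satisfy three properties: every vertex lies in some bag; for every edge, both endpoints lie together in some bag; and for every vertex, the bags containing it form a connected subtree. Here vertex 7 appears in no bag, so the decomposition is invalid.

No — vertex 7 appears in no bag.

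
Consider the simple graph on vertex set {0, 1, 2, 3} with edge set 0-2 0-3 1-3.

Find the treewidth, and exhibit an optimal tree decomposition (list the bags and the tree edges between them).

Treewidth 1.
Bags: B1 = {1, 3}  B2 = {0, 3}  B3 = {0, 2}
Tree: B1–B2, B2–B3

Every bag has size at most 2, so the width is 2 − 1 = 1 and tw(G) ≤ 1. Any graph with an edge has treewidth ≥ 1, and G has the edge 1–3. Combining the bounds, tw(G) = 1.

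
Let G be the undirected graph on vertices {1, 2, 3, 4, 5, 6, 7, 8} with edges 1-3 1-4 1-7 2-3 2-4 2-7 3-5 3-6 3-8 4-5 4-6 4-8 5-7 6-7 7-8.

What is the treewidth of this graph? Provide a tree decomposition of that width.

The largest bag has 4 vertices, giving width 3; this decomposition certifies tw(G) ≤ 3. For the lower bound: the 4 vertex sets {4,6}, {3,8}, {7}, {1} are disjoint, each induces a connected subgraph, and every pair is joined by at least one edge of G. Contracting each set to a single vertex therefore yields K_{4} as a minor, and since treewidth is minor-monotone, tw(G) ≥ tw(K_{4}) = 3. Combining the bounds, tw(G) = 3.

Treewidth 3.
One optimal decomposition is:
Bags: B1 = {3, 4, 6, 7}  B2 = {3, 4, 7, 8}  B3 = {1, 3, 4, 7}  B4 = {2, 3, 4, 7}  B5 = {3, 4, 5, 7}
Tree: B1–B2, B2–B3, B3–B4, B4–B5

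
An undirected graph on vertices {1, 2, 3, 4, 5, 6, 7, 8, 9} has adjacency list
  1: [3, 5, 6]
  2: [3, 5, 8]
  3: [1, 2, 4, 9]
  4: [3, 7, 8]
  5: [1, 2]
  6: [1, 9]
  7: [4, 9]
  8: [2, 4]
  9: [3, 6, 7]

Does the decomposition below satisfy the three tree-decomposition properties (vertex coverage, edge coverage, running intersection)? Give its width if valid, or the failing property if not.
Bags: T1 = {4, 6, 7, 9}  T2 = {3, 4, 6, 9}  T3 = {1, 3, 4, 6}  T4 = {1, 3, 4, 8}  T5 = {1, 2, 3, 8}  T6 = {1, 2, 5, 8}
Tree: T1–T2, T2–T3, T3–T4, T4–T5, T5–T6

Checking the three conditions: (i) the bags cover all of {1, 2, 3, 4, 5, 6, 7, 8, 9}; (ii) for each edge, some bag contains both endpoints; (iii) the bags containing any fixed vertex form a subtree. All hold, so the decomposition is valid with width 4 − 1 = 3.

Yes; width 3.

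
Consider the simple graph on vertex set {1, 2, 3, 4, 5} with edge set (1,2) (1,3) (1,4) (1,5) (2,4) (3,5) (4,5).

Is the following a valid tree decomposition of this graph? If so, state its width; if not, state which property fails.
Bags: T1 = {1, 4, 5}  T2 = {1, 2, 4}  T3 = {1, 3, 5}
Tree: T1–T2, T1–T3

Every vertex of G appears in some bag (union = {1, 2, 3, 4, 5}); every edge is covered by a bag; and for each vertex v the set of bags containing v is connected in the bag tree. The decomposition is therefore valid. The largest bag has 3 vertices, so the width is 2.

Yes; width 2.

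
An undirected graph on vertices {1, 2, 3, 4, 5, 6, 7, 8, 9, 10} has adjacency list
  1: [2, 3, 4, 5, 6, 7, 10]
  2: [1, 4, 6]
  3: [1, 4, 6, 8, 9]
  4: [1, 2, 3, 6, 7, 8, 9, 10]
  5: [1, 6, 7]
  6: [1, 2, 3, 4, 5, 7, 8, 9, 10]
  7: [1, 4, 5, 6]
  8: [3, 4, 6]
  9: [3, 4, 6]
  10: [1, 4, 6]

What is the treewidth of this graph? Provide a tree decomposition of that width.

The largest bag has 4 vertices, giving width 3; this decomposition certifies tw(G) ≤ 3. For the lower bound, the 4 vertices {3, 4, 6, 8} are pairwise adjacent, and any tree decomposition puts a clique entirely inside one bag — forcing width ≥ 3. Combining the bounds, tw(G) = 3.

Treewidth 3.
One optimal decomposition is:
Bags: B1 = {1, 4, 6, 7}  B2 = {1, 3, 4, 6}  B3 = {3, 4, 6, 8}  B4 = {1, 4, 6, 10}  B5 = {1, 5, 6, 7}  B6 = {1, 2, 4, 6}  B7 = {3, 4, 6, 9}
Tree: B1–B2, B2–B3, B1–B4, B1–B5, B1–B6, B2–B7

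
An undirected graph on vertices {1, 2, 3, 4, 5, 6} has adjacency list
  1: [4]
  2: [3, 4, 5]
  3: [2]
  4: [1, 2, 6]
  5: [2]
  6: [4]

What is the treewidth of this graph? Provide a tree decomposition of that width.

The largest bag has 2 vertices, giving width 1; this decomposition certifies tw(G) ≤ 1. G has an edge, so its treewidth is at least 1. The upper and lower bounds meet at 1, so that is the treewidth.

Treewidth 1.
One such decomposition:
Bags: B1 = {4, 6}  B2 = {2, 4}  B3 = {2, 5}  B4 = {1, 4}  B5 = {2, 3}
Tree: B1–B2, B2–B3, B2–B4, B2–B5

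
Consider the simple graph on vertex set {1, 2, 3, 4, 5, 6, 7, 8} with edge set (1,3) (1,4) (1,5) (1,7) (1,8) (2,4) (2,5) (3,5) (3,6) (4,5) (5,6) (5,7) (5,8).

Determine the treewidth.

2

A width-2 tree decomposition is:
Bags: B1 = {1, 3, 5}  B2 = {1, 5, 8}  B3 = {1, 4, 5}  B4 = {2, 4, 5}  B5 = {1, 5, 7}  B6 = {3, 5, 6}
Tree: B1–B2, B1–B3, B3–B4, B3–B5, B1–B6
The largest bag has 3 vertices, giving width 2; this decomposition certifies tw(G) ≤ 2. For the lower bound, the 3 vertices {1, 5, 8} are pairwise adjacent, and any tree decomposition puts a clique entirely inside one bag — forcing width ≥ 2. Combining the bounds, tw(G) = 2.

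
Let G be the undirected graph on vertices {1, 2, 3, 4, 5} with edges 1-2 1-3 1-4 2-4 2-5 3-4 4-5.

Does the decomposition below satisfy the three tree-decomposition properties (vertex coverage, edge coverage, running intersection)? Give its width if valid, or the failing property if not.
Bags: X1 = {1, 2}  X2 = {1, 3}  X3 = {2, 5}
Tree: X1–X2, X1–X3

No — vertex 4 appears in no bag.

A tree decomposition must satisfy three properties: every vertex lies in some bag; for every edge, both endpoints lie together in some bag; and for every vertex, the bags containing it form a connected subtree. Here vertex 4 appears in no bag, so the decomposition is invalid.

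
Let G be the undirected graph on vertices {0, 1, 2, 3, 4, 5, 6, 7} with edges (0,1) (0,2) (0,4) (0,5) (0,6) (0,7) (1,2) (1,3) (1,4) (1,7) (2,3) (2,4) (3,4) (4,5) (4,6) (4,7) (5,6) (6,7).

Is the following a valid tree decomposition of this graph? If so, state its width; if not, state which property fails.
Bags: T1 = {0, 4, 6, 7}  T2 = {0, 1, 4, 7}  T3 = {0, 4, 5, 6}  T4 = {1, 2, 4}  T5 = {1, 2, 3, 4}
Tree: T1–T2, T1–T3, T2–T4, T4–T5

A tree decomposition must satisfy three properties: every vertex lies in some bag; for every edge, both endpoints lie together in some bag; and for every vertex, the bags containing it form a connected subtree. Here edge (0,2) lies in no bag, so the decomposition is invalid.

No — edge (0,2) lies in no bag.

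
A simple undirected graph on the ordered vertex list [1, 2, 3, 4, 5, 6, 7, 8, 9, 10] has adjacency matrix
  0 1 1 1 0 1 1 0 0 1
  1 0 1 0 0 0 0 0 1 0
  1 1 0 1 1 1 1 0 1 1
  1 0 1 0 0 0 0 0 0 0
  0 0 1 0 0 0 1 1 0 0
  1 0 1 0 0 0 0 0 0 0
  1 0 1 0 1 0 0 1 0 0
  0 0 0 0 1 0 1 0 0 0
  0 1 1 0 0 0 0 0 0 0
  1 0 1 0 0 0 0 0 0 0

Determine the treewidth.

2

A width-2 tree decomposition is:
Bags: B1 = {1, 3, 7}  B2 = {1, 2, 3}  B3 = {1, 3, 6}  B4 = {1, 3, 10}  B5 = {1, 3, 4}  B6 = {3, 5, 7}  B7 = {2, 3, 9}  B8 = {5, 7, 8}
Tree: B1–B2, B1–B3, B2–B4, B1–B5, B1–B6, B2–B7, B6–B8
Each bag holds 3 vertices, so the decomposition has width 2, which upper-bounds the treewidth. On the other hand G contains the 3-clique {5, 7, 8}. A clique must lie in a single bag of any decomposition, so no decomposition can have width below 2. The upper and lower bounds meet at 2, so that is the treewidth.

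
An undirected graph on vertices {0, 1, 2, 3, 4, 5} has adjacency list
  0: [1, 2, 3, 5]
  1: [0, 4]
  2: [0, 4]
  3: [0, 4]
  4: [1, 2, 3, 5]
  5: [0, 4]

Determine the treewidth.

A width-2 tree decomposition is:
Bags: B1 = {0, 2, 4}  B2 = {0, 4, 5}  B3 = {0, 3, 4}  B4 = {0, 1, 4}
Tree: B1–B2, B2–B3, B3–B4
Every bag has size at most 3, so the width is 3 − 1 = 2 and tw(G) ≤ 2. Since 4–2–0–5–4 is a cycle in G, G is not acyclic. Forests are exactly the graphs of treewidth ≤ 1, so tw(G) ≥ 2. Hence tw(G) = 2 exactly.

2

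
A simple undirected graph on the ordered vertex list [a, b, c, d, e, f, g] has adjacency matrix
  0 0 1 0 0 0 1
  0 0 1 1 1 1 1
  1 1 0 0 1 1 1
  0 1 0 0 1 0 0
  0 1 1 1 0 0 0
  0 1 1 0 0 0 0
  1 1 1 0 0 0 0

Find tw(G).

2

A width-2 tree decomposition is:
Bags: B1 = {b, d, e}  B2 = {b, c, e}  B3 = {b, c, f}  B4 = {b, c, g}  B5 = {a, c, g}
Tree: B1–B2, B2–B3, B2–B4, B4–B5
Every bag has size at most 3, so the width is 3 − 1 = 2 and tw(G) ≤ 2. On the other hand G contains the 3-clique {b, d, e}. A clique must lie in a single bag of any decomposition, so no decomposition can have width below 2. Hence tw(G) = 2 exactly.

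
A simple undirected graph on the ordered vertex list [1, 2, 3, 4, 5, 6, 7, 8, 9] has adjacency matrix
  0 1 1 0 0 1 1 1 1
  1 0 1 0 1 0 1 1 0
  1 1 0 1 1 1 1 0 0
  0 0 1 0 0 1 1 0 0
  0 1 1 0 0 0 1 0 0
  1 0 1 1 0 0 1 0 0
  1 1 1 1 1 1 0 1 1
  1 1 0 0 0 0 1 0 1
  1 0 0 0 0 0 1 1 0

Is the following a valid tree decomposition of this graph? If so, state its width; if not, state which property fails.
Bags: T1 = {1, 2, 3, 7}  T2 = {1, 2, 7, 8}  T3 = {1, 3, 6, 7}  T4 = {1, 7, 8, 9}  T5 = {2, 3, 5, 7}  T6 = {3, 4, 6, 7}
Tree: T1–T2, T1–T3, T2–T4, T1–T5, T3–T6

Yes; width 3.

Checking the three conditions: (i) the bags cover all of {1, 2, 3, 4, 5, 6, 7, 8, 9}; (ii) for each edge, some bag contains both endpoints; (iii) the bags containing any fixed vertex form a subtree. All hold, so the decomposition is valid with width 4 − 1 = 3.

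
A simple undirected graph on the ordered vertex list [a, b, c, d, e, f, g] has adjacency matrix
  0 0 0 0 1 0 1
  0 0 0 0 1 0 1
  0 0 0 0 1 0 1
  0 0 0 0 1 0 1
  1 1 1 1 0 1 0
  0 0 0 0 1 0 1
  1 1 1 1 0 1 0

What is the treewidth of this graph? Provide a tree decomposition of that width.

Each bag holds 3 vertices, so the decomposition has width 2, which upper-bounds the treewidth. For the lower bound, G contains the cycle e–a–g–c–e, so G is not a forest; only forests have treewidth ≤ 1, hence tw(G) ≥ 2. Combining the bounds, tw(G) = 2.

Treewidth 2.
One such decomposition:
Bags: B1 = {a, e, g}  B2 = {c, e, g}  B3 = {b, e, g}  B4 = {e, f, g}  B5 = {d, e, g}
Tree: B1–B2, B2–B3, B3–B4, B4–B5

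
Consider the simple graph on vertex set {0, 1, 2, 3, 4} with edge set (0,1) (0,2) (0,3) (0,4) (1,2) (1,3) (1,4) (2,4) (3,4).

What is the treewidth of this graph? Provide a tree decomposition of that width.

Treewidth 3.
Bags: B1 = {0, 1, 2, 4}  B2 = {0, 1, 3, 4}
Tree: B1–B2

The largest bag has 4 vertices, giving width 3; this decomposition certifies tw(G) ≤ 3. Conversely, {0, 1, 2, 4} is a clique of size 4, and the vertices of any clique must share a bag in every tree decomposition; so some bag has ≥ 4 vertices and tw(G) ≥ 3. Combining the bounds, tw(G) = 3.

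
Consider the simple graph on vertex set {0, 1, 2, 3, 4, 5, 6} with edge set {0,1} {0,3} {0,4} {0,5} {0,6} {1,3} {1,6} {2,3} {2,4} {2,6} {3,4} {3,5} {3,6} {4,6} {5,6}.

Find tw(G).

A width-3 tree decomposition is:
Bags: B1 = {0, 3, 5, 6}  B2 = {0, 1, 3, 6}  B3 = {0, 3, 4, 6}  B4 = {2, 3, 4, 6}
Tree: B1–B2, B1–B3, B3–B4
Every bag has size at most 4, so the width is 4 − 1 = 3 and tw(G) ≤ 3. Conversely, {0, 1, 3, 6} is a clique of size 4, and the vertices of any clique must share a bag in every tree decomposition; so some bag has ≥ 4 vertices and tw(G) ≥ 3. Hence tw(G) = 3 exactly.

3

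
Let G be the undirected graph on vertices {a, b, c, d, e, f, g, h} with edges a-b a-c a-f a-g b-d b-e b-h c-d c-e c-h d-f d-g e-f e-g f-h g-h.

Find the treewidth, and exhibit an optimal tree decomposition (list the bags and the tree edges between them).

Each bag holds 5 vertices, so the decomposition has width 4, which upper-bounds the treewidth. For the lower bound: the 5 vertex sets {c,e}, {f,h}, {b,d}, {g}, {a} are disjoint, each induces a connected subgraph, and every pair is joined by at least one edge of G. Contracting each set to a single vertex therefore yields K_{5} as a minor, and since treewidth is minor-monotone, tw(G) ≥ tw(K_{5}) = 4. The upper and lower bounds meet at 4, so that is the treewidth.

Treewidth 4.
One such decomposition:
Bags: B1 = {b, c, e, f, g}  B2 = {b, c, f, g, h}  B3 = {b, c, d, f, g}  B4 = {a, b, c, f, g}
Tree: B1–B2, B2–B3, B3–B4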